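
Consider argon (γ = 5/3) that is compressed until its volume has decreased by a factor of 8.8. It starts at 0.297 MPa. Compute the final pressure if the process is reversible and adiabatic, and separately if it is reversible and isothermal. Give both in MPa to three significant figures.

Isothermal: P₂ = P₁(V₁/V₂) = 0.297×8.8 = 2.614 MPa.
Adiabatic: P₂ = P₁(V₁/V₂)^γ = 0.297×8.8^(5/3) = 11.14 MPa.

adiabatic: 11.1 MPa; isothermal: 2.61 MPa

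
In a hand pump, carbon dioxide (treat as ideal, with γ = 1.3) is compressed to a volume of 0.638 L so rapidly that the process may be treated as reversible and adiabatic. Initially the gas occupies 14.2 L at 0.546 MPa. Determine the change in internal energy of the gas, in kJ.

P₂ = P₁(V₁/V₂)^γ = 0.546×(14.2/0.638)^(1.3) = 30.82 MPa.
For a reversible adiabat, W_by_gas = (P₁V₁ − P₂V₂)/(γ−1).
W_by = (546000×0.0142 − 3.082×10^7×0.000638) / (0.3) = -39710 J.
Q = 0 ⇒ ΔU = −W_by = 39710 J.

ΔU ≈ 39.7 kJ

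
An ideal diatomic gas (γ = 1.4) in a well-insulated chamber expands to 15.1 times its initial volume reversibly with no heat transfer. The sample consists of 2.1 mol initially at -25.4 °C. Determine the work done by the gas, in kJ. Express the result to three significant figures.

For a reversible adiabat TV^(γ−1) is constant, so T₂ = T₁ (V₁/V₂)^(γ−1).
T₁ = -25.4 °C = 247.7 K.
T₂ = 247.7 × (1/15.1)^(0.4) = 83.64 K.
Q = 0, so ΔU = W_on_gas = nCᵥΔT with Cᵥ = R/(γ−1) = 20.79 J/(mol·K).
ΔU = 2.1 × 20.79 × (83.64 − 247.7) = -7163 J.
Work done by the gas = −ΔU = 7163 J.

W ≈ 7.16 kJ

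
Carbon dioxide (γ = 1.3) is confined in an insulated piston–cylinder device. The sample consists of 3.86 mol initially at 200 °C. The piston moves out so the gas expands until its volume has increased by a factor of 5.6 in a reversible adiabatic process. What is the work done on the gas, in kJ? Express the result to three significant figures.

For a reversible adiabat TV^(γ−1) is constant, so T₂ = T₁ (V₁/V₂)^(γ−1).
T₁ = 200 °C = 473.1 K.
T₂ = 473.1 × (1/5.6)^(0.3) = 282.2 K.
Q = 0, so ΔU = W_on_gas = nCᵥΔT with Cᵥ = R/(γ−1) = 27.71 J/(mol·K).
ΔU = 3.86 × 27.71 × (282.2 − 473.1) = -20430 J.

W ≈ -20.4 kJ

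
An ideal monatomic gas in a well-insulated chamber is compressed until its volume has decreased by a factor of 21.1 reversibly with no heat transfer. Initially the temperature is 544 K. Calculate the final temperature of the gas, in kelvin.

T₂ ≈ 4150 K

Adiabatic: T₁V₁^(γ−1) = T₂V₂^(γ−1) ⇒ T₂ = T₁ (V₁/V₂)^(γ−1).
For a monatomic ideal gas γ = 5/3, so γ−1 = 2/3.
T₂ = 544 × 21.1^(2/3) = 4154 K.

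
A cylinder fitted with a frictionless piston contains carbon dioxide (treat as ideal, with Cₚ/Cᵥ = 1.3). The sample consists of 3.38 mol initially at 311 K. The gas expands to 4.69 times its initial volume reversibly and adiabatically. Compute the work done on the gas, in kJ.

W ≈ -10.8 kJ

For a reversible adiabat TV^(γ−1) is constant, so T₂ = T₁ (V₁/V₂)^(γ−1).
T₂ = 311 × (1/4.69)^(0.3) = 195.6 K.
Q = 0, so ΔU = W_on_gas = nCᵥΔT with Cᵥ = R/(γ−1) = 27.71 J/(mol·K).
ΔU = 3.38 × 27.71 × (195.6 − 311) = -10810 J.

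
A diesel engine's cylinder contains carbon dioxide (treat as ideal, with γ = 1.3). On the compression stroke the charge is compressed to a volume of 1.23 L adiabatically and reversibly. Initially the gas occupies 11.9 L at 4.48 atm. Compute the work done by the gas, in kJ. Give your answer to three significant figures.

W ≈ -17.6 kJ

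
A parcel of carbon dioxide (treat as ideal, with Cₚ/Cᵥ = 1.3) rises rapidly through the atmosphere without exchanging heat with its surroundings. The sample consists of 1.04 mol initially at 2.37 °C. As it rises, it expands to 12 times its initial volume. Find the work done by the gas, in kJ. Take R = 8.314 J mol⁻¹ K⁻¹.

Adiabatic: T₁V₁^(γ−1) = T₂V₂^(γ−1) ⇒ T₂ = T₁ (V₁/V₂)^(γ−1).
T₁ = 2.37 °C = 275.5 K.
T₂ = 275.5 × (1/12)^(0.3) = 130.7 K.
Q = 0, so ΔU = W_on_gas = nCᵥΔT with Cᵥ = R/(γ−1) = 27.71 J/(mol·K).
ΔU = 1.04 × 27.71 × (130.7 − 275.5) = -4173 J.
Work done by the gas = −ΔU = 4173 J.

W ≈ 4.17 kJ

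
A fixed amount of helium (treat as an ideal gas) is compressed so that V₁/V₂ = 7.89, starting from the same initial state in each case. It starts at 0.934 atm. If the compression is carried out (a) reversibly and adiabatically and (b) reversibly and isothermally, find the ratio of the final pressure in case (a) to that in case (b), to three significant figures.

For a monatomic ideal gas γ = 5/3.
Isothermal: P_b = P₁(V₁/V₂) = 0.934×7.89.
Adiabatic: P_a = P₁(V₁/V₂)^γ = 0.934×7.89^(5/3).
P_a/P_b = (V₁/V₂)^(γ−1) = 7.89^(2/3) = 3.963.

P_adiabatic / P_isothermal ≈ 3.96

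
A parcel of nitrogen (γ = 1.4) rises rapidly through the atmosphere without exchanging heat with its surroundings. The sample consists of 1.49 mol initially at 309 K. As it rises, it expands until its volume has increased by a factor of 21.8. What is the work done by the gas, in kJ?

W ≈ 6.78 kJ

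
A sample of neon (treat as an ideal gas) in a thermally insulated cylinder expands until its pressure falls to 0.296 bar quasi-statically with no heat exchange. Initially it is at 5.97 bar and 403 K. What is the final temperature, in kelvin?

Adiabatic: T₂/T₁ = (P₂/P₁)^((γ−1)/γ).
For a monatomic ideal gas γ = 5/3, so (γ−1)/γ = 2/5.
T₂ = 403 × (0.296/5.97)^(2/5) = 121.2 K.

T₂ ≈ 121 K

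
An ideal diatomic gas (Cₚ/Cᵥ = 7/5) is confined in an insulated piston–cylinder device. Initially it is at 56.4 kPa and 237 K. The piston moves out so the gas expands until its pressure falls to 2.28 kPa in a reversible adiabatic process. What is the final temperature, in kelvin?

T₂ ≈ 94.8 K

Adiabatic: T₂/T₁ = (P₂/P₁)^((γ−1)/γ).
T₂ = 237 × (2.28/56.4)^(2/7) = 94.77 K.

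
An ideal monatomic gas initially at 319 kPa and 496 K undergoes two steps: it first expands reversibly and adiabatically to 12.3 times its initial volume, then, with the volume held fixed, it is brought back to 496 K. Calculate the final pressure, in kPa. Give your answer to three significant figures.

For a monatomic ideal gas γ = 5/3.
Adiabatic step (PV^γ = const): P₂ = 319×(1/12.3)^(5/3) = 4.867 kPa; T₂ = 496×(1/12.3)^(2/3) = 93.08 K.
Isochoric: P₃ = P₂(T₃/T₂) = 4.867 × (496/93.08) = 25.93 kPa.

P₃ ≈ 25.9 kPa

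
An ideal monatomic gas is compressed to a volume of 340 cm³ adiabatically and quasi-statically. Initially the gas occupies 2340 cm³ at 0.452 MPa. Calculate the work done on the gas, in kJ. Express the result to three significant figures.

γ = 5/3 for a monatomic ideal gas.
P₂ = P₁(V₁/V₂)^γ = 0.452×(2340/340)^(5/3) = 11.26 MPa.
For a reversible adiabat, W_by_gas = (P₁V₁ − P₂V₂)/(γ−1).
W_by = (452000×0.00234 − 1.126×10^7×0.00034) / (2/3) = -4154 J.
W_on_gas = −W_by = 4154 J.

W ≈ 4.15 kJ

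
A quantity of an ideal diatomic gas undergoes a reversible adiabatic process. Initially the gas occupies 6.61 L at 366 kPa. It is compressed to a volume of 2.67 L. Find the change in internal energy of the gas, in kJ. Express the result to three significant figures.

γ = 7/5 for a diatomic ideal gas.
P₂ = P₁(V₁/V₂)^γ = 366×(6.61/2.67)^(7/5) = 1302 kPa.
For a reversible adiabat, W_by_gas = (P₁V₁ − P₂V₂)/(γ−1).
W_by = (366000×0.00661 − 1.302×10^6×0.00267) / (2/5) = -2643 J.
Q = 0 ⇒ ΔU = −W_by = 2643 J.

ΔU ≈ 2.64 kJ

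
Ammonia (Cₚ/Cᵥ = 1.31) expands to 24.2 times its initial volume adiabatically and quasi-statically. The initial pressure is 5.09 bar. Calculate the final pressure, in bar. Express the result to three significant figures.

P₂ ≈ 0.0783 bar

Since PV^γ is constant along a reversible adiabat, P₂ = P₁ (V₁/V₂)^γ.
P₂ = 5.09 × (1/24.2)^(1.31) = 0.07833 bar.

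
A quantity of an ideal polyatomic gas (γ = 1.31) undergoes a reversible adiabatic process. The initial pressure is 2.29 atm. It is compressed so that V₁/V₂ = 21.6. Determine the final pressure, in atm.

P₂ ≈ 128 atm

Since PV^γ is constant along a reversible adiabat, P₂ = P₁ (V₁/V₂)^γ.
P₂ = 2.29 × 21.6^(1.31) = 128.2 atm.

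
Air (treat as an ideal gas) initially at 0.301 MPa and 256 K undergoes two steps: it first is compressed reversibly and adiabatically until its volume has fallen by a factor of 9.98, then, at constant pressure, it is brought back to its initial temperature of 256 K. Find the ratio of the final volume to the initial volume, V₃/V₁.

For a diatomic ideal gas γ = 7/5.
Adiabatic step: V₂/V₁ = 0.1002; T₂ = T₁·9.98^(2/5) = 642.5 K.
Isobaric step: V₃/V₂ = T₃/T₂ = 256/642.5.
V₃/V₁ = (V₂/V₁)(V₃/V₂) = 0.1002 × (256/642.5) = 0.03992.

V₃/V₁ ≈ 0.0399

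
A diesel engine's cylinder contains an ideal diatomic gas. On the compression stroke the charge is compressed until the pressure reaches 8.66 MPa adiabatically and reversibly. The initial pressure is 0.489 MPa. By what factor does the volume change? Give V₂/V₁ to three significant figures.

V₂/V₁ ≈ 0.128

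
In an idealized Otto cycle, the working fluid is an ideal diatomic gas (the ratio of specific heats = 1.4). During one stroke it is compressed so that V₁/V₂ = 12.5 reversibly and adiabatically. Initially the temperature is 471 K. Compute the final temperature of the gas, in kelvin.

T₂ ≈ 1290 K

For a reversible adiabat TV^(γ−1) is constant, so T₂ = T₁ (V₁/V₂)^(γ−1).
T₂ = 471 × 12.5^(0.4) = 1294 K.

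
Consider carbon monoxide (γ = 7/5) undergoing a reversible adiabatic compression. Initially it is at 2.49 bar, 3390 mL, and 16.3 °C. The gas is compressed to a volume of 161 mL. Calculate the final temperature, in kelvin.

T₂ ≈ 979 K

For a reversible adiabat TV^(γ−1) is constant, so T₂ = T₁ (V₁/V₂)^(γ−1).
T₁ = 16.3 °C = 289.4 K.
T₂ = 289.4 × (3390/161)^(2/5) = 979.3 K.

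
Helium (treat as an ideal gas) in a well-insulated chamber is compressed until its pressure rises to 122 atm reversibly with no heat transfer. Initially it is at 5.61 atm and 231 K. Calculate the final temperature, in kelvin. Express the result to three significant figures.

T₂ ≈ 792 K

Adiabatic: T₂/T₁ = (P₂/P₁)^((γ−1)/γ).
For a monatomic ideal gas γ = 5/3, so (γ−1)/γ = 2/5.
T₂ = 231 × (122/5.61)^(2/5) = 791.7 K.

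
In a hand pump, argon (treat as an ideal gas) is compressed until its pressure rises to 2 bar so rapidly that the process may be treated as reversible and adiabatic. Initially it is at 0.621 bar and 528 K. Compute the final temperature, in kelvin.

T₂ ≈ 843 K

Along an adiabat T P^((1−γ)/γ) is constant, so T₂ = T₁ (P₂/P₁)^((γ−1)/γ).
For a monatomic ideal gas γ = 5/3, so (γ−1)/γ = 2/5.
T₂ = 528 × (2/0.621)^(2/5) = 843 K.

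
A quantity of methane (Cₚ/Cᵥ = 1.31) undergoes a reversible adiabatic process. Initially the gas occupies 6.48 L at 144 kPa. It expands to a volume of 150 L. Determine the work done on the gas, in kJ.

W ≈ -1.87 kJ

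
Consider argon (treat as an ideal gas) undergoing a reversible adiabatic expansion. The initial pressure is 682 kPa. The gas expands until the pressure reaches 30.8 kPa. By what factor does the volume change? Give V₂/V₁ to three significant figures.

V₂/V₁ ≈ 6.41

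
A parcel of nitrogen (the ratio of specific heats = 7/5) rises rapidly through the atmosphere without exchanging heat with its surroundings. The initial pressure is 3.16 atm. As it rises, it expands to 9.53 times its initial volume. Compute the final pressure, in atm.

P₂ ≈ 0.135 atm

Adiabatic: P₁V₁^γ = P₂V₂^γ ⇒ P₂ = P₁ (V₁/V₂)^γ.
P₂ = 3.16 × (1/9.53)^(7/5) = 0.1346 atm.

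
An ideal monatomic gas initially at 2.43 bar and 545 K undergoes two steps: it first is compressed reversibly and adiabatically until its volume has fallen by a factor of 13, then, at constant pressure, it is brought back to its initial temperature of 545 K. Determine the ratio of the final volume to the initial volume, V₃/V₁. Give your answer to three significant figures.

For a monatomic ideal gas γ = 5/3.
Adiabatic step: V₂/V₁ = 0.07692; T₂ = T₁·13^(2/3) = 3013 K.
Isobaric step: V₃/V₂ = T₃/T₂ = 545/3013.
V₃/V₁ = (V₂/V₁)(V₃/V₂) = 0.07692 × (545/3013) = 0.01391.

V₃/V₁ ≈ 0.0139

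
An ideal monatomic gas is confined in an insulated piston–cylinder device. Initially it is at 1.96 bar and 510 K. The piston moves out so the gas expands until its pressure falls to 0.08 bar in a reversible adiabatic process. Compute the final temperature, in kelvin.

T₂ ≈ 142 K

Along an adiabat T P^((1−γ)/γ) is constant, so T₂ = T₁ (P₂/P₁)^((γ−1)/γ).
For a monatomic ideal gas γ = 5/3, so (γ−1)/γ = 2/5.
T₂ = 510 × (0.08/1.96)^(2/5) = 141.9 K.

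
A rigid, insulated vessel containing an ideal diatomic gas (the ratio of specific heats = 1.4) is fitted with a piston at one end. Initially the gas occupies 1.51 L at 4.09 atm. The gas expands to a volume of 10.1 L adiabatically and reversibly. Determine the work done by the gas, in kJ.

W ≈ 0.833 kJ

P₂ = P₁(V₁/V₂)^γ = 4.09×(1.51/10.1)^(1.4) = 0.2859 atm.
For a reversible adiabat, W_by_gas = (P₁V₁ − P₂V₂)/(γ−1).
W_by = (414400×0.00151 − 28970×0.0101) / (0.4) = 832.9 J.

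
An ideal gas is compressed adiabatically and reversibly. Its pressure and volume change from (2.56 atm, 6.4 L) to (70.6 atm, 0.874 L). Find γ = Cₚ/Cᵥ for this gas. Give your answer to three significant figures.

PV^γ = const ⇒ γ = ln(P₂/P₁) / ln(V₁/V₂).
γ = ln(70.6/2.56) / ln(6.4/0.874) = 1.666.

γ ≈ 1.67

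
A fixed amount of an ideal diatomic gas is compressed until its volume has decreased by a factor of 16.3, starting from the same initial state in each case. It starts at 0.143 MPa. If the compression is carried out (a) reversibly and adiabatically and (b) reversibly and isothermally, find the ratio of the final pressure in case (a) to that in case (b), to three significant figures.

P_adiabatic / P_isothermal ≈ 3.05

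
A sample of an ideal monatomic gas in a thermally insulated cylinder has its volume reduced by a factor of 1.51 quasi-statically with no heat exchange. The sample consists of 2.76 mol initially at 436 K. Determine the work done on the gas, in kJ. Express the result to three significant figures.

W ≈ 4.75 kJ

Adiabatic: T₁V₁^(γ−1) = T₂V₂^(γ−1) ⇒ T₂ = T₁ (V₁/V₂)^(γ−1).
γ = 5/3 for a monatomic ideal gas, so γ−1 = 2/3.
T₂ = 436 × 1.51^(2/3) = 573.9 K.
Q = 0, so ΔU = W_on_gas = nCᵥΔT with Cᵥ = R/(γ−1) = 12.47 J/(mol·K).
ΔU = 2.76 × 12.47 × (573.9 − 436) = 4745 J.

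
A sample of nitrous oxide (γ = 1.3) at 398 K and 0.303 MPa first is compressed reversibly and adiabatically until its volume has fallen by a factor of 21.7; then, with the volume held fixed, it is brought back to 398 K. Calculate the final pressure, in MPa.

P₃ ≈ 6.58 MPa

Adiabatic step (PV^γ = const): P₂ = 0.303×21.7^(1.3) = 16.55 MPa; T₂ = 398×21.7^(0.3) = 1002 K.
Isochoric: P₃ = P₂(T₃/T₂) = 16.55 × (398/1002) = 6.575 MPa.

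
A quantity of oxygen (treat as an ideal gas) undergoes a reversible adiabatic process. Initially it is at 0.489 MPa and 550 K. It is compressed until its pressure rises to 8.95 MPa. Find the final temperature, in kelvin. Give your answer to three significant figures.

Adiabatic: T₂/T₁ = (P₂/P₁)^((γ−1)/γ).
For a diatomic ideal gas γ = 7/5, so (γ−1)/γ = 2/7.
T₂ = 550 × (8.95/0.489)^(2/7) = 1262 K.

T₂ ≈ 1260 K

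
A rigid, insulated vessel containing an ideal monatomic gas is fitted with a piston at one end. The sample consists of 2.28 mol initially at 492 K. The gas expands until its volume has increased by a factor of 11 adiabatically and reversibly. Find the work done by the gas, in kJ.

W ≈ 11.2 kJ

Adiabatic: T₁V₁^(γ−1) = T₂V₂^(γ−1) ⇒ T₂ = T₁ (V₁/V₂)^(γ−1).
γ = 5/3 for a monatomic ideal gas, so γ−1 = 2/3.
T₂ = 492 × (1/11)^(2/3) = 99.47 K.
Q = 0, so ΔU = W_on_gas = nCᵥΔT with Cᵥ = R/(γ−1) = 12.47 J/(mol·K).
ΔU = 2.28 × 12.47 × (99.47 − 492) = -11160 J.
Work done by the gas = −ΔU = 11160 J.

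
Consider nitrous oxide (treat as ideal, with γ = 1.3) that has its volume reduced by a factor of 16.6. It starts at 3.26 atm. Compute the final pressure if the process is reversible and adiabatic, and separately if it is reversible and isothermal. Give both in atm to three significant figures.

adiabatic: 126 atm; isothermal: 54.1 atm

Isothermal: P₂ = P₁(V₁/V₂) = 3.26×16.6 = 54.12 atm.
Adiabatic: P₂ = P₁(V₁/V₂)^γ = 3.26×16.6^(1.3) = 125.7 atm.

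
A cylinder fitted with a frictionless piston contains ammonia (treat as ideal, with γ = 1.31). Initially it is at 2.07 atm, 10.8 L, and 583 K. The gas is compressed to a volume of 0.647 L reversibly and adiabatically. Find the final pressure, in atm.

P₂ ≈ 82.7 atm

Since PV^γ is constant along a reversible adiabat, P₂ = P₁ (V₁/V₂)^γ.
P₂ = 2.07 × (10.8/0.647)^(1.31) = 82.69 atm.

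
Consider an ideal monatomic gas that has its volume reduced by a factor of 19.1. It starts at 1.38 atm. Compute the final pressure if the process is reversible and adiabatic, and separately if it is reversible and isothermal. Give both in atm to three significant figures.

For a monatomic ideal gas γ = 5/3.
Isothermal: P₂ = P₁(V₁/V₂) = 1.38×19.1 = 26.36 atm.
Adiabatic: P₂ = P₁(V₁/V₂)^γ = 1.38×19.1^(5/3) = 188.3 atm.

adiabatic: 188 atm; isothermal: 26.4 atm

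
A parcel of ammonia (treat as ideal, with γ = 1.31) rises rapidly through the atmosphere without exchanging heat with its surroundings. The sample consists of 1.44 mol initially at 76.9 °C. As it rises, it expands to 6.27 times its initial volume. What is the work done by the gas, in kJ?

For a reversible adiabat TV^(γ−1) is constant, so T₂ = T₁ (V₁/V₂)^(γ−1).
T₁ = 76.9 °C = 350 K.
T₂ = 350 × (1/6.27)^(0.31) = 198.1 K.
Q = 0, so ΔU = W_on_gas = nCᵥΔT with Cᵥ = R/(γ−1) = 26.82 J/(mol·K).
ΔU = 1.44 × 26.82 × (198.1 − 350) = -5867 J.
Work done by the gas = −ΔU = 5867 J.

W ≈ 5.87 kJ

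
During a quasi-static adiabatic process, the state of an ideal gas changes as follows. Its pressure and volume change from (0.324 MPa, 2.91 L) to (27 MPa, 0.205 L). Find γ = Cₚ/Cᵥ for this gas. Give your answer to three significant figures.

PV^γ = const ⇒ γ = ln(P₂/P₁) / ln(V₁/V₂).
γ = ln(27/0.324) / ln(2.91/0.205) = 1.667.

γ ≈ 1.67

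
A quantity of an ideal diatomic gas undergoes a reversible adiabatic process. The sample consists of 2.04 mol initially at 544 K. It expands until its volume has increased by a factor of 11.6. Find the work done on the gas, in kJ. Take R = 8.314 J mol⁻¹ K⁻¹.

W ≈ -14.4 kJ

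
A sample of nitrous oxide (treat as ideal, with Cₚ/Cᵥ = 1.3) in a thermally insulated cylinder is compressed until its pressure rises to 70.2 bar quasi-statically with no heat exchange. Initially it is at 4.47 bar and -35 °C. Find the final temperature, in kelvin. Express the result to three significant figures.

Along an adiabat T P^((1−γ)/γ) is constant, so T₂ = T₁ (P₂/P₁)^((γ−1)/γ).
T₁ = -35 °C = 238.1 K.
T₂ = 238.1 × (70.2/4.47)^(0.231) = 449.6 K.

T₂ ≈ 450 K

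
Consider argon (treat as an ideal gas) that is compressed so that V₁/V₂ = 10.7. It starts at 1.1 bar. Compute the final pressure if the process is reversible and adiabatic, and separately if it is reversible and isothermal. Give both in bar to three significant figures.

adiabatic: 57.2 bar; isothermal: 11.8 bar

For a monatomic ideal gas γ = 5/3.
Isothermal: P₂ = P₁(V₁/V₂) = 1.1×10.7 = 11.77 bar.
Adiabatic: P₂ = P₁(V₁/V₂)^γ = 1.1×10.7^(5/3) = 57.15 bar.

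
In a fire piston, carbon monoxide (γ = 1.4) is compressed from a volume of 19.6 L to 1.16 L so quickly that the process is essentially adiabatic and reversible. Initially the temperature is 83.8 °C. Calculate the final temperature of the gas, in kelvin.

Adiabatic: T₁V₁^(γ−1) = T₂V₂^(γ−1) ⇒ T₂ = T₁ (V₁/V₂)^(γ−1).
T₁ = 83.8 °C = 356.9 K.
T₂ = 356.9 × (19.6/1.16)^(0.4) = 1106 K.

T₂ ≈ 1110 K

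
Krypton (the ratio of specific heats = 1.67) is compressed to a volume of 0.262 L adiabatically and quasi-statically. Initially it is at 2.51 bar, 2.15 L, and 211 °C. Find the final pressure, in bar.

P₂ ≈ 84.4 bar

Adiabatic: P₁V₁^γ = P₂V₂^γ ⇒ P₂ = P₁ (V₁/V₂)^γ.
P₂ = 2.51 × (2.15/0.262)^(1.67) = 84.39 bar.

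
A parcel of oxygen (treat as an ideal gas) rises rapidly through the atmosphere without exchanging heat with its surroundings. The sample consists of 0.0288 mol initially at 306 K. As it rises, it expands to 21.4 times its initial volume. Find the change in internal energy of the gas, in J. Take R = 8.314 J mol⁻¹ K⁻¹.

ΔU ≈ -129 J

Adiabatic: T₁V₁^(γ−1) = T₂V₂^(γ−1) ⇒ T₂ = T₁ (V₁/V₂)^(γ−1).
γ = 7/5 for a diatomic ideal gas, so γ−1 = 2/5.
T₂ = 306 × (1/21.4)^(2/5) = 89.86 K.
Q = 0, so ΔU = W_on_gas = nCᵥΔT with Cᵥ = R/(γ−1) = 20.79 J/(mol·K).
ΔU = 0.0288 × 20.79 × (89.86 − 306) = -129.4 J.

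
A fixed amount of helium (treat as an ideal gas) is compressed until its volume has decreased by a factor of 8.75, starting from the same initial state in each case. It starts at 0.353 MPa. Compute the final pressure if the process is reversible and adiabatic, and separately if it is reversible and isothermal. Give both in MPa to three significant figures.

For a monatomic ideal gas γ = 5/3.
Isothermal: P₂ = P₁(V₁/V₂) = 0.353×8.75 = 3.089 MPa.
Adiabatic: P₂ = P₁(V₁/V₂)^γ = 0.353×8.75^(5/3) = 13.12 MPa.

adiabatic: 13.1 MPa; isothermal: 3.09 MPa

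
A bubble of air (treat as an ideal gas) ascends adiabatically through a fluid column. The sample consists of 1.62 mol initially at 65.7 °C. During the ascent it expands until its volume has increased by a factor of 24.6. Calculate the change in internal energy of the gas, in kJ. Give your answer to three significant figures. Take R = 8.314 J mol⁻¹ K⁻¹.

Adiabatic: T₁V₁^(γ−1) = T₂V₂^(γ−1) ⇒ T₂ = T₁ (V₁/V₂)^(γ−1).
γ = 7/5 for a diatomic ideal gas, so γ−1 = 2/5.
T₁ = 65.7 °C = 338.8 K.
T₂ = 338.8 × (1/24.6)^(2/5) = 94.11 K.
Q = 0, so ΔU = W_on_gas = nCᵥΔT with Cᵥ = R/(γ−1) = 20.79 J/(mol·K).
ΔU = 1.62 × 20.79 × (94.11 − 338.8) = -8241 J.

ΔU ≈ -8.24 kJ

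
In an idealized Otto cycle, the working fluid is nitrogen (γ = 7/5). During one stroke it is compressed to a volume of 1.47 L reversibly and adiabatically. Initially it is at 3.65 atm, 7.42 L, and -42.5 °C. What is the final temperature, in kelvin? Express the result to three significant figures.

T₂ ≈ 441 K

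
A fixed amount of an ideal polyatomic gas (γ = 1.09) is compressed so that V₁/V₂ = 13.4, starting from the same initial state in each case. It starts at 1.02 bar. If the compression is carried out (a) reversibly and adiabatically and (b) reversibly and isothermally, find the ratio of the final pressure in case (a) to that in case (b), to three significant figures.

P_adiabatic / P_isothermal ≈ 1.26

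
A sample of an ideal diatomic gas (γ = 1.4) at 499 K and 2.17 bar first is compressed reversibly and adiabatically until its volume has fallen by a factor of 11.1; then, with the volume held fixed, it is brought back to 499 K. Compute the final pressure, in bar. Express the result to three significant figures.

P₃ ≈ 24.1 bar

Adiabatic step (PV^γ = const): P₂ = 2.17×11.1^(1.4) = 63.08 bar; T₂ = 499×11.1^(0.4) = 1307 K.
Isochoric: P₃ = P₂(T₃/T₂) = 63.08 × (499/1307) = 24.09 bar.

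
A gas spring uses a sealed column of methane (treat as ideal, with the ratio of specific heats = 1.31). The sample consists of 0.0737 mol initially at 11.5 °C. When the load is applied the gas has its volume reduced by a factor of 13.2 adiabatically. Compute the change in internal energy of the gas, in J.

ΔU ≈ 689 J

For a reversible adiabat TV^(γ−1) is constant, so T₂ = T₁ (V₁/V₂)^(γ−1).
T₁ = 11.5 °C = 284.6 K.
T₂ = 284.6 × 13.2^(0.31) = 633.4 K.
Q = 0, so ΔU = W_on_gas = nCᵥΔT with Cᵥ = R/(γ−1) = 26.82 J/(mol·K).
ΔU = 0.0737 × 26.82 × (633.4 − 284.6) = 689.4 J.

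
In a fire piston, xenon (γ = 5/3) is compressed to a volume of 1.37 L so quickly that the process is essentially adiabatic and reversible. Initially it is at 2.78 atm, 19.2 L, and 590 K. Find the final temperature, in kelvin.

For a reversible adiabat TV^(γ−1) is constant, so T₂ = T₁ (V₁/V₂)^(γ−1).
T₂ = 590 × (19.2/1.37)^(2/3) = 3430 K.

T₂ ≈ 3430 K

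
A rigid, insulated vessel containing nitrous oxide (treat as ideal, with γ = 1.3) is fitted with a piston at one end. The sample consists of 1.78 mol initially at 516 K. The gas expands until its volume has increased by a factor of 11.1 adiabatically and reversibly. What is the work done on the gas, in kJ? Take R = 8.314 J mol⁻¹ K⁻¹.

W ≈ -13.1 kJ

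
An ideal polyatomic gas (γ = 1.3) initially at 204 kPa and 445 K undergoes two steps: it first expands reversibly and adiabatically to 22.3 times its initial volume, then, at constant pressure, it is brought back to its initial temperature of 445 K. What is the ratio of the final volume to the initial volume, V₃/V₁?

Adiabatic step: V₂/V₁ = 22.3; T₂ = T₁·(1/22.3)^(0.3) = 175.3 K.
Isobaric step: V₃/V₂ = T₃/T₂ = 445/175.3.
V₃/V₁ = (V₂/V₁)(V₃/V₂) = 22.3 × (445/175.3) = 56.6.

V₃/V₁ ≈ 56.6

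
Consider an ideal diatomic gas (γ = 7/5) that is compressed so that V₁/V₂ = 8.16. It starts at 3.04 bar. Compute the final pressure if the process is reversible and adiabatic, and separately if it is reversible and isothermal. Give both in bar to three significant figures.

adiabatic: 57.4 bar; isothermal: 24.8 bar

Isothermal: P₂ = P₁(V₁/V₂) = 3.04×8.16 = 24.81 bar.
Adiabatic: P₂ = P₁(V₁/V₂)^γ = 3.04×8.16^(7/5) = 57.44 bar.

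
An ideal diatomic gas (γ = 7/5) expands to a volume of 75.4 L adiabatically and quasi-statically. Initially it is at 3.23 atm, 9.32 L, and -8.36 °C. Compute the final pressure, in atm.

Since PV^γ is constant along a reversible adiabat, P₂ = P₁ (V₁/V₂)^γ.
P₂ = 3.23 × (9.32/75.4)^(7/5) = 0.173 atm.

P₂ ≈ 0.173 atm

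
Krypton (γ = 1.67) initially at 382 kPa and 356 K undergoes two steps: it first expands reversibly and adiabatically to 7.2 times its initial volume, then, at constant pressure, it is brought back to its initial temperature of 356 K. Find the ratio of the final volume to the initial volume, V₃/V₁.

V₃/V₁ ≈ 27.0

Adiabatic step: V₂/V₁ = 7.2; T₂ = T₁·(1/7.2)^(0.67) = 94.85 K.
Isobaric step: V₃/V₂ = T₃/T₂ = 356/94.85.
V₃/V₁ = (V₂/V₁)(V₃/V₂) = 7.2 × (356/94.85) = 27.02.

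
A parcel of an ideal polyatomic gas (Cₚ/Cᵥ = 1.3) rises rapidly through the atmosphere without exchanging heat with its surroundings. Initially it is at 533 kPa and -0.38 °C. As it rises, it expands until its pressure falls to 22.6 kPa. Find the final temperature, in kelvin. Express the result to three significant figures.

Adiabatic: T₂/T₁ = (P₂/P₁)^((γ−1)/γ).
T₁ = -0.38 °C = 272.8 K.
T₂ = 272.8 × (22.6/533)^(0.231) = 131.5 K.

T₂ ≈ 132 K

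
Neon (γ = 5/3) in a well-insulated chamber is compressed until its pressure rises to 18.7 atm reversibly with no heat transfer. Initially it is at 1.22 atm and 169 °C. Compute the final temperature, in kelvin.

T₂ ≈ 1320 K

Along an adiabat T P^((1−γ)/γ) is constant, so T₂ = T₁ (P₂/P₁)^((γ−1)/γ).
T₁ = 169 °C = 442.1 K.
T₂ = 442.1 × (18.7/1.22)^(2/5) = 1318 K.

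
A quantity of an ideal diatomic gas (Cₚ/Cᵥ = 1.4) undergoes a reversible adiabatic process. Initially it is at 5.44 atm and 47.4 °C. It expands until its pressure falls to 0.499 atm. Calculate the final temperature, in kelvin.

T₂ ≈ 162 K

Along an adiabat T P^((1−γ)/γ) is constant, so T₂ = T₁ (P₂/P₁)^((γ−1)/γ).
T₁ = 47.4 °C = 320.5 K.
T₂ = 320.5 × (0.499/5.44)^(0.286) = 162 K.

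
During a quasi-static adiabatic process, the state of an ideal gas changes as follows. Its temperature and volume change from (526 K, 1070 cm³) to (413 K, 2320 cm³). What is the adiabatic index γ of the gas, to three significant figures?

TV^(γ−1) = const ⇒ γ − 1 = ln(T₂/T₁) / ln(V₁/V₂).
γ = 1 + ln(413/526) / ln(1070/2320) = 1.313.

γ ≈ 1.31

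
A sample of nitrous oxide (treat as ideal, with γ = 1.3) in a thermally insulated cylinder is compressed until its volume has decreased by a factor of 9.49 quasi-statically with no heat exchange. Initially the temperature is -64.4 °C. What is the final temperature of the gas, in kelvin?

T₂ ≈ 410 K

Adiabatic: T₁V₁^(γ−1) = T₂V₂^(γ−1) ⇒ T₂ = T₁ (V₁/V₂)^(γ−1).
T₁ = -64.4 °C = 208.7 K.
T₂ = 208.7 × 9.49^(0.3) = 410 K.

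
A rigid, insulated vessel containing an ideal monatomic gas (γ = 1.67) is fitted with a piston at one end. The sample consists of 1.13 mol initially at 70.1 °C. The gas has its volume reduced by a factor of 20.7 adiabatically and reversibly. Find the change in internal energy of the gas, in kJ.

ΔU ≈ 31.8 kJ

Adiabatic: T₁V₁^(γ−1) = T₂V₂^(γ−1) ⇒ T₂ = T₁ (V₁/V₂)^(γ−1).
T₁ = 70.1 °C = 343.2 K.
T₂ = 343.2 × 20.7^(0.67) = 2614 K.
Q = 0, so ΔU = W_on_gas = nCᵥΔT with Cᵥ = R/(γ−1) = 12.41 J/(mol·K).
ΔU = 1.13 × 12.41 × (2614 − 343.2) = 31840 J.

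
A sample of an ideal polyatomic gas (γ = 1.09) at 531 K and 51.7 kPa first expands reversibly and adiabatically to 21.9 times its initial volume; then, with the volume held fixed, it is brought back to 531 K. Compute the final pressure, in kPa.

P₃ ≈ 2.36 kPa

Adiabatic step (PV^γ = const): P₂ = 51.7×(1/21.9)^(1.09) = 1.788 kPa; T₂ = 531×(1/21.9)^(0.09) = 402.2 K.
Isochoric: P₃ = P₂(T₃/T₂) = 1.788 × (531/402.2) = 2.361 kPa.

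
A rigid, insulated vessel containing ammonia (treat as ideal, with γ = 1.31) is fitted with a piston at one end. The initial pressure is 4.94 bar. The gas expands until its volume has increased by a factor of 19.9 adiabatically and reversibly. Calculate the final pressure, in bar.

P₂ ≈ 0.0982 bar

Adiabatic: P₁V₁^γ = P₂V₂^γ ⇒ P₂ = P₁ (V₁/V₂)^γ.
P₂ = 4.94 × (1/19.9)^(1.31) = 0.09823 bar.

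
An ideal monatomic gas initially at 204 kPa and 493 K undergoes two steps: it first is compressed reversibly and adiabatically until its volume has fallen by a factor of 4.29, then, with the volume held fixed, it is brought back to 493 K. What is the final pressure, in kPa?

P₃ ≈ 875 kPa

For a monatomic ideal gas γ = 5/3.
Adiabatic step (PV^γ = const): P₂ = 204×4.29^(5/3) = 2311 kPa; T₂ = 493×4.29^(2/3) = 1302 K.
Isochoric: P₃ = P₂(T₃/T₂) = 2311 × (493/1302) = 875.2 kPa.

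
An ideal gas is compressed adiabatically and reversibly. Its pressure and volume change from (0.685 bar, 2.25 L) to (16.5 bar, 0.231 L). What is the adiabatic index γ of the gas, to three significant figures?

PV^γ = const ⇒ γ = ln(P₂/P₁) / ln(V₁/V₂).
γ = ln(16.5/0.685) / ln(2.25/0.231) = 1.398.

γ ≈ 1.40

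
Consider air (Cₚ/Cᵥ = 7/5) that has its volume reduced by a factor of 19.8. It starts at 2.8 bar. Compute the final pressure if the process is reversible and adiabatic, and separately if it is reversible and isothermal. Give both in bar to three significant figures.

Isothermal: P₂ = P₁(V₁/V₂) = 2.8×19.8 = 55.44 bar.
Adiabatic: P₂ = P₁(V₁/V₂)^γ = 2.8×19.8^(7/5) = 183 bar.

adiabatic: 183 bar; isothermal: 55.4 bar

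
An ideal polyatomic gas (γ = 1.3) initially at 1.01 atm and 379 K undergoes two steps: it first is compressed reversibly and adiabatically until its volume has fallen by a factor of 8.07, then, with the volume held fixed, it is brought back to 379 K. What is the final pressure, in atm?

P₃ ≈ 8.15 atm

Adiabatic step (PV^γ = const): P₂ = 1.01×8.07^(1.3) = 15.25 atm; T₂ = 379×8.07^(0.3) = 709.1 K.
Isochoric: P₃ = P₂(T₃/T₂) = 15.25 × (379/709.1) = 8.151 atm.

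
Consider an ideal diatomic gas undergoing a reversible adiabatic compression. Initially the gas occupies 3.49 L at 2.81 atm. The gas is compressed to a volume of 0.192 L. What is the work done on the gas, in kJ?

γ = 7/5 for a diatomic ideal gas.
P₂ = P₁(V₁/V₂)^γ = 2.81×(3.49/0.192)^(7/5) = 162.9 atm.
For a reversible adiabat, W_by_gas = (P₁V₁ − P₂V₂)/(γ−1).
W_by = (284700×0.00349 − 1.651×10^7×0.000192) / (2/5) = -5441 J.
W_on_gas = −W_by = 5441 J.

W ≈ 5.44 kJ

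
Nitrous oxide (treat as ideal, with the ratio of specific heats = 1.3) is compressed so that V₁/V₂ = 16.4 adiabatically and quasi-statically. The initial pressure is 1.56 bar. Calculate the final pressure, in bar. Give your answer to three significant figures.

P₂ ≈ 59.2 bar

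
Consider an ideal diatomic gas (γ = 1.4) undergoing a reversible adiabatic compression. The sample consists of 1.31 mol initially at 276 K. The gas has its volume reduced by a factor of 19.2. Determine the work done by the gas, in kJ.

W ≈ -17.0 kJ

Adiabatic: T₁V₁^(γ−1) = T₂V₂^(γ−1) ⇒ T₂ = T₁ (V₁/V₂)^(γ−1).
T₂ = 276 × 19.2^(0.4) = 900 K.
Q = 0, so ΔU = W_on_gas = nCᵥΔT with Cᵥ = R/(γ−1) = 20.79 J/(mol·K).
ΔU = 1.31 × 20.79 × (900 − 276) = 16990 J.
Work done by the gas = −ΔU = -16990 J.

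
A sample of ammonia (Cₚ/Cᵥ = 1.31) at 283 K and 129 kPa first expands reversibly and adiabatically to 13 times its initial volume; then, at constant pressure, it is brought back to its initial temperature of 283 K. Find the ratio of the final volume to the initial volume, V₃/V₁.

V₃/V₁ ≈ 28.8

Adiabatic step: V₂/V₁ = 13; T₂ = T₁·(1/13)^(0.31) = 127.8 K.
Isobaric step: V₃/V₂ = T₃/T₂ = 283/127.8.
V₃/V₁ = (V₂/V₁)(V₃/V₂) = 13 × (283/127.8) = 28.79.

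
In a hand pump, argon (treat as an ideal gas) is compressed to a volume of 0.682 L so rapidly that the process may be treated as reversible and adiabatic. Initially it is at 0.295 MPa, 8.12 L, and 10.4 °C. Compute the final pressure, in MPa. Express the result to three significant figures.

P₂ ≈ 18.3 MPa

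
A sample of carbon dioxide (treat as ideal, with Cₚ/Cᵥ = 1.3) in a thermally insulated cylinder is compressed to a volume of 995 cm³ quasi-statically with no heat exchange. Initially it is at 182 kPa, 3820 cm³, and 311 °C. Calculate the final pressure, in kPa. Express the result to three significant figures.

Adiabatic: P₁V₁^γ = P₂V₂^γ ⇒ P₂ = P₁ (V₁/V₂)^γ.
P₂ = 182 × (3820/995)^(1.3) = 1046 kPa.

P₂ ≈ 1050 kPa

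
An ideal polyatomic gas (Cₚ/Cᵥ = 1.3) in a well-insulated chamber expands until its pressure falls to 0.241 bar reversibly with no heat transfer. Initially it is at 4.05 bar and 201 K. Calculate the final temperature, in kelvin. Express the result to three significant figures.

Along an adiabat T P^((1−γ)/γ) is constant, so T₂ = T₁ (P₂/P₁)^((γ−1)/γ).
T₂ = 201 × (0.241/4.05)^(0.231) = 104.8 K.

T₂ ≈ 105 K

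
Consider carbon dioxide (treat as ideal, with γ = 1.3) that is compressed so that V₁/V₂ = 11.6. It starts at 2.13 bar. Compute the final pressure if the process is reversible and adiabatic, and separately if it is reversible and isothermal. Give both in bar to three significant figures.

adiabatic: 51.5 bar; isothermal: 24.7 bar

Isothermal: P₂ = P₁(V₁/V₂) = 2.13×11.6 = 24.71 bar.
Adiabatic: P₂ = P₁(V₁/V₂)^γ = 2.13×11.6^(1.3) = 51.54 bar.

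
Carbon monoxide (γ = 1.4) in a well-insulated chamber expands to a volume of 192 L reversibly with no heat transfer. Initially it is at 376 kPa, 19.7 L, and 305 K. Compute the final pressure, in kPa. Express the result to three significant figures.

P₂ ≈ 15.5 kPa

Since PV^γ is constant along a reversible adiabat, P₂ = P₁ (V₁/V₂)^γ.
P₂ = 376 × (19.7/192)^(1.4) = 15.52 kPa.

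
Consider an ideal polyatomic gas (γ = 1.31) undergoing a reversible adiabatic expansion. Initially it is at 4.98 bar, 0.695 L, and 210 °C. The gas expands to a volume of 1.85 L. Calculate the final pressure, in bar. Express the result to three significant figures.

P₂ ≈ 1.38 bar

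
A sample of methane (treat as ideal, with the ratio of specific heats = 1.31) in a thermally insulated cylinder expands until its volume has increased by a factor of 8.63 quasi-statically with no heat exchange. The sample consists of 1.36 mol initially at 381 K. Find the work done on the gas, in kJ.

W ≈ -6.77 kJ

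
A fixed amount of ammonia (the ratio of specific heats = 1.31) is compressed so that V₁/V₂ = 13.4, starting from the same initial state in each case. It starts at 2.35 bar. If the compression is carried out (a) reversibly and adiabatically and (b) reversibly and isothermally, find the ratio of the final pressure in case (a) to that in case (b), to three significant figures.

P_adiabatic / P_isothermal ≈ 2.24

Isothermal: P_b = P₁(V₁/V₂) = 2.35×13.4.
Adiabatic: P_a = P₁(V₁/V₂)^γ = 2.35×13.4^(1.31).
P_a/P_b = (V₁/V₂)^(γ−1) = 13.4^(0.31) = 2.236.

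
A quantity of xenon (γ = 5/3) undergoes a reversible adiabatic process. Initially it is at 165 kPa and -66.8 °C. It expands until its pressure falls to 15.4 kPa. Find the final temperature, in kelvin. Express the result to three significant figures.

T₂ ≈ 79.9 K

Adiabatic: T₂/T₁ = (P₂/P₁)^((γ−1)/γ).
T₁ = -66.8 °C = 206.3 K.
T₂ = 206.3 × (15.4/165)^(2/5) = 79.91 K.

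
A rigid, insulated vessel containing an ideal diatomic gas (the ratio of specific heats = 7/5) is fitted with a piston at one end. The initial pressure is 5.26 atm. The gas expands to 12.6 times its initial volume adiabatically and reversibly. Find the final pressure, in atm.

Adiabatic: P₁V₁^γ = P₂V₂^γ ⇒ P₂ = P₁ (V₁/V₂)^γ.
P₂ = 5.26 × (1/12.6)^(7/5) = 0.1515 atm.

P₂ ≈ 0.152 atm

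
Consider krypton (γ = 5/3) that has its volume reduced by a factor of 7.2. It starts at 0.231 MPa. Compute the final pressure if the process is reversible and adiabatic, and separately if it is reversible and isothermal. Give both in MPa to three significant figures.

Isothermal: P₂ = P₁(V₁/V₂) = 0.231×7.2 = 1.663 MPa.
Adiabatic: P₂ = P₁(V₁/V₂)^γ = 0.231×7.2^(5/3) = 6.202 MPa.

adiabatic: 6.20 MPa; isothermal: 1.66 MPa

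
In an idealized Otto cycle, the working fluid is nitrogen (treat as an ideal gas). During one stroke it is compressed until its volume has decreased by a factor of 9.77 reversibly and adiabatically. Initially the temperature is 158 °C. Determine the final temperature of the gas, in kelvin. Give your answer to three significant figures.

T₂ ≈ 1070 K

Adiabatic: T₁V₁^(γ−1) = T₂V₂^(γ−1) ⇒ T₂ = T₁ (V₁/V₂)^(γ−1).
For a diatomic ideal gas γ = 7/5, so γ−1 = 2/5.
T₁ = 158 °C = 431.1 K.
T₂ = 431.1 × 9.77^(2/5) = 1073 K.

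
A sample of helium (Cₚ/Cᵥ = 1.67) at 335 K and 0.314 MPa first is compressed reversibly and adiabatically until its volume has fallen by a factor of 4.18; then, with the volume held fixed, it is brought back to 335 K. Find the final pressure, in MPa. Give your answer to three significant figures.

Adiabatic step (PV^γ = const): P₂ = 0.314×4.18^(1.67) = 3.422 MPa; T₂ = 335×4.18^(0.67) = 873.4 K.
Isochoric: P₃ = P₂(T₃/T₂) = 3.422 × (335/873.4) = 1.313 MPa.

P₃ ≈ 1.31 MPa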